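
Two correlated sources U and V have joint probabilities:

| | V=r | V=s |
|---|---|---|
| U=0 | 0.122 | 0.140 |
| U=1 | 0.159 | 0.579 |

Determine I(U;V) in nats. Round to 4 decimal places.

Marginals: p(U) = (0.2620, 0.7380), p(V) = (0.2810, 0.7190).
I(U;V) = H(U) + H(V) − H(U,V).
H(U) = 0.5751, H(V) = 0.5939, H(U,V) = 1.1407.
I(U;V) = 0.5751 + 0.5939 − 1.1407 = 0.0283 nats.

0.0283 nats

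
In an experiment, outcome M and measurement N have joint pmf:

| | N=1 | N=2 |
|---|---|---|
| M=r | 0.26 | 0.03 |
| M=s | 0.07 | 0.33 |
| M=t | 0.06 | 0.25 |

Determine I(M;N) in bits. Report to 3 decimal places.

Marginals: p(M) = (0.2900, 0.4000, 0.3100), p(N) = (0.3900, 0.6100).
I(M;N) = H(M) + H(N) − H(M,N).
H(M) = 1.5705, H(N) = 0.9648, H(M,N) = 2.1970.
I(M;N) = 1.5705 + 0.9648 − 2.1970 = 0.338 bits.

0.338 bits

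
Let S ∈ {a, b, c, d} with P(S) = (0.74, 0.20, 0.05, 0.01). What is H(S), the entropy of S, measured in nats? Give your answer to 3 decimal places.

H(S) = −Σ p·ln p.
  −(0.74)·ln(0.74) = 0.2228
  −(0.20)·ln(0.20) = 0.3219
  −(0.05)·ln(0.05) = 0.1498
  −(0.01)·ln(0.01) = 0.0461
Sum: 0.2228 + 0.3219 + 0.1498 + 0.0461 = 0.741 nats.

0.741 nats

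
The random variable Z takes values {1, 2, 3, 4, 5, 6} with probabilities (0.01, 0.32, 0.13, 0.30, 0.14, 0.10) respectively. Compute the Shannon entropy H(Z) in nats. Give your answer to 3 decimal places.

1.543 nats

H(Z) = −Σ p·ln p.
  −(0.01)·ln(0.01) = 0.0461
  −(0.32)·ln(0.32) = 0.3646
  −(0.13)·ln(0.13) = 0.2652
  −(0.30)·ln(0.30) = 0.3612
  −(0.14)·ln(0.14) = 0.2753
  −(0.10)·ln(0.10) = 0.2303
Sum: 0.0461 + 0.3646 + 0.2652 + 0.3612 + 0.2753 + 0.2303 = 1.543 nats.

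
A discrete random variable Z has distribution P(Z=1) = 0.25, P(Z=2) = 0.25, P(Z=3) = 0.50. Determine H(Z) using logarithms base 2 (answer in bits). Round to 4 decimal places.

H(Z) = −Σ p·log₂ p.
  −(0.25)·log₂(0.25) = 0.50000
  −(0.25)·log₂(0.25) = 0.50000
  −(0.50)·log₂(0.50) = 0.50000
Sum: 0.50000 + 0.50000 + 0.50000 = 1.5000 bits.

1.5000 bits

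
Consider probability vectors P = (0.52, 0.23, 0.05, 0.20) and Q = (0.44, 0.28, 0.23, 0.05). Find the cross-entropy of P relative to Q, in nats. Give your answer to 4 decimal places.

1.3923 nats

H(P,Q) = −Σ p·ln q.
  −0.52·ln(0.44) = 0.42691
  −0.23·ln(0.28) = 0.29278
  −0.05·ln(0.23) = 0.07348
  −0.20·ln(0.05) = 0.59915
H(P,Q) = 1.3923 nats.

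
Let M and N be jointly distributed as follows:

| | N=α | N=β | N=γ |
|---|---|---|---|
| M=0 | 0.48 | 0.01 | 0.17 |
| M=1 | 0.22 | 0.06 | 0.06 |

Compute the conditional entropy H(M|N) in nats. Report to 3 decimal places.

0.596 nats

Marginals: p(M) = (0.6600, 0.3400), p(N) = (0.7000, 0.0700, 0.2300).
H(M|N) = Σ p(N) · H(M|N=·).
  N=α: p=0.7000, H(M|N=α) = 0.6225
  N=β: p=0.0700, H(M|N=β) = 0.4101
  N=γ: p=0.2300, H(M|N=γ) = 0.5740
Weighted sum = 0.596 nats.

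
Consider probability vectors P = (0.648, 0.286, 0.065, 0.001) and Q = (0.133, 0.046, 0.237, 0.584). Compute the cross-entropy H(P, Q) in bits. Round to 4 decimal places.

3.2923 bits

H(P,Q) = −Σ p·log₂ q.
  −0.648·log₂(0.133) = 1.88601
  −0.286·log₂(0.046) = 1.27048
  −0.065·log₂(0.237) = 0.13501
  −0.001·log₂(0.584) = 0.00078
H(P,Q) = 3.2923 bits.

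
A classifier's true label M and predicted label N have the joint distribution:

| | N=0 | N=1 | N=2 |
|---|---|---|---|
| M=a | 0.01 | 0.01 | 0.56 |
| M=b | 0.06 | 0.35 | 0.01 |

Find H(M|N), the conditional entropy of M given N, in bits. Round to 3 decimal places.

Chain rule: H(M|N) = H(M,N) − H(N).
Marginals: p(M) = (0.5800, 0.4200), p(N) = (0.0700, 0.3600, 0.5700).
H(M,N) = 1.4414 bits; H(N) = 1.2614 bits.
H(M|N) = 1.4414 − 1.2614 = 0.180 bits.

0.180 bits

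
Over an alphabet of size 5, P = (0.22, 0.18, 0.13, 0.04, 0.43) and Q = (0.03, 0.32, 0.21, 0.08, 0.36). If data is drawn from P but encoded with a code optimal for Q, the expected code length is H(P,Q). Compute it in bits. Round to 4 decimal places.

2.4811 bits

H(P,Q) = −Σ p·log₂ q.
  −0.22·log₂(0.03) = 1.11296
  −0.18·log₂(0.32) = 0.29589
  −0.13·log₂(0.21) = 0.29270
  −0.04·log₂(0.08) = 0.14575
  −0.43·log₂(0.36) = 0.63379
H(P,Q) = 2.4811 bits.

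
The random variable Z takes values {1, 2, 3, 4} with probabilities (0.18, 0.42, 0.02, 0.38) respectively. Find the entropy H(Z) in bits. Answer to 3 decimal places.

H(Z) = −Σ p·log₂ p.
  −(0.18)·log₂(0.18) = 0.4453
  −(0.42)·log₂(0.42) = 0.5256
  −(0.02)·log₂(0.02) = 0.1129
  −(0.38)·log₂(0.38) = 0.5305
Sum: 0.4453 + 0.5256 + 0.1129 + 0.5305 = 1.614 bits.

1.614 bits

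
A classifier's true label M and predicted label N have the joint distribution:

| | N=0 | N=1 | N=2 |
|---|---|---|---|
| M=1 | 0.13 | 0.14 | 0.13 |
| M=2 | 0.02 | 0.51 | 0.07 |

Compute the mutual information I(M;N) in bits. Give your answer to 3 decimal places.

Marginals: p(M) = (0.4000, 0.6000), p(N) = (0.1500, 0.6500, 0.2000).
I(M;N) = H(M) + H(N) − H(M,N).
H(M) = 0.9710, H(N) = 1.2789, H(M,N) = 2.0393.
I(M;N) = 0.9710 + 1.2789 − 2.0393 = 0.211 bits.

0.211 bits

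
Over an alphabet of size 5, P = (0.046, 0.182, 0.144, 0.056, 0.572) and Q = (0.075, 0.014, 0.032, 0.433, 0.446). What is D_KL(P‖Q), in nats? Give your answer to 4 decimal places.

D(P‖Q) = Σ p·ln(p/q).
  0.046·ln(0.046/0.075) = -0.02249
  0.182·ln(0.182/0.014) = 0.46682
  0.144·ln(0.144/0.032) = 0.21659
  0.056·ln(0.056/0.433) = -0.11454
  0.572·ln(0.572/0.446) = 0.14233
D(P‖Q) = 0.6887 nats.

0.6887 nats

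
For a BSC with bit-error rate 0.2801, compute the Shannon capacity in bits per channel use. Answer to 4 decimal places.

0.1444 bits

Binary symmetric channel: C = 1 − h₂(ε) where h₂ is the binary entropy function.
h₂(0.2801) = −0.2801·log₂0.2801 − 0.7199·log₂0.7199 = 0.8556.
C = 1 − 0.8556 = 0.1444 bits per channel use.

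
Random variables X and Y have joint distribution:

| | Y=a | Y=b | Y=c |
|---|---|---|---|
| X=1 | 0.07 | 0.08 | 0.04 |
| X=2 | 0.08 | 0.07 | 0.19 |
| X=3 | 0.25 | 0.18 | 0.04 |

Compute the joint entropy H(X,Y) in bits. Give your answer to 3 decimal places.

H(X,Y) = −Σ p(x,y)·log₂ p(x,y) over all 9 cells.
  cell (1,a): −0.07·log₂0.07 = 0.2686
  cell (1,b): −0.08·log₂0.08 = 0.2915
  cell (1,c): −0.04·log₂0.04 = 0.1858
  cell (2,a): −0.08·log₂0.08 = 0.2915
  cell (2,b): −0.07·log₂0.07 = 0.2686
  cell (2,c): −0.19·log₂0.19 = 0.4552
  cell (3,a): −0.25·log₂0.25 = 0.5000
  cell (3,b): −0.18·log₂0.18 = 0.4453
  cell (3,c): −0.04·log₂0.04 = 0.1858
Sum = 2.892 bits.

2.892 bits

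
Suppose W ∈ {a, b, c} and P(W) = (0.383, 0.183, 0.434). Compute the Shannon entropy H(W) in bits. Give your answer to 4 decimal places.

H(W) = −Σ p·log₂ p.
  −(0.383)·log₂(0.383) = 0.53030
  −(0.183)·log₂(0.183) = 0.44837
  −(0.434)·log₂(0.434) = 0.52264
Sum: 0.53030 + 0.44837 + 0.52264 = 1.5013 bits.

1.5013 bits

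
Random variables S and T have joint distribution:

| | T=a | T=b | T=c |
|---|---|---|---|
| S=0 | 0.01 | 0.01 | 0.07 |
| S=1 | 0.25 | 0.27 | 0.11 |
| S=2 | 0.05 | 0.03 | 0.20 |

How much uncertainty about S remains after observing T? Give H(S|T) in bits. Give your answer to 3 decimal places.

1.016 bits

Chain rule: H(S|T) = H(S,T) − H(T).
Marginals: p(S) = (0.0900, 0.6300, 0.2800), p(T) = (0.3100, 0.3100, 0.3800).
H(S,T) = 2.5940 bits; H(T) = 1.5780 bits.
H(S|T) = 2.5940 − 1.5780 = 1.016 bits.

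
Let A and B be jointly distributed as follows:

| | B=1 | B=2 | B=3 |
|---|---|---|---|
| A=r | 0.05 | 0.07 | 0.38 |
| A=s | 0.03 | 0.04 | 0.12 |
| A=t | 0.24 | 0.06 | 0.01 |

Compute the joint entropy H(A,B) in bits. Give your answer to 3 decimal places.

H(A,B) = −Σ p(x,y)·log₂ p(x,y) over all 9 cells.
  cell (r,1): −0.05·log₂0.05 = 0.2161
  cell (r,2): −0.07·log₂0.07 = 0.2686
  cell (r,3): −0.38·log₂0.38 = 0.5305
  cell (s,1): −0.03·log₂0.03 = 0.1518
  cell (s,2): −0.04·log₂0.04 = 0.1858
  cell (s,3): −0.12·log₂0.12 = 0.3671
  cell (t,1): −0.24·log₂0.24 = 0.4941
  cell (t,2): −0.06·log₂0.06 = 0.2435
  cell (t,3): −0.01·log₂0.01 = 0.0664
Sum = 2.524 bits.

2.524 bits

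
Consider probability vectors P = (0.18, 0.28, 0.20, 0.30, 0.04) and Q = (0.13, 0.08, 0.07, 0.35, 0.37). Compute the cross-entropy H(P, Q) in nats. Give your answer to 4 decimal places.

H(P,Q) = −Σ p·ln q.
  −0.18·ln(0.13) = 0.36724
  −0.28·ln(0.08) = 0.70720
  −0.20·ln(0.07) = 0.53185
  −0.30·ln(0.35) = 0.31495
  −0.04·ln(0.37) = 0.03977
H(P,Q) = 1.9610 nats.

1.9610 nats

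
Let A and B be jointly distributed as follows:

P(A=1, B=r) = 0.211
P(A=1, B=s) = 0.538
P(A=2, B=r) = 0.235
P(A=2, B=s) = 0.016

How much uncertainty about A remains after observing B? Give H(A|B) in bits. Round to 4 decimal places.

0.5496 bits

Marginals: p(A) = (0.7490, 0.2510), p(B) = (0.4460, 0.5540).
H(A|B) = Σ p(B) · H(A|B=·).
  B=r: p=0.4460, H(A|B=r) = 0.9979
  B=s: p=0.5540, H(A|B=s) = 0.1887
Weighted sum = 0.5496 bits.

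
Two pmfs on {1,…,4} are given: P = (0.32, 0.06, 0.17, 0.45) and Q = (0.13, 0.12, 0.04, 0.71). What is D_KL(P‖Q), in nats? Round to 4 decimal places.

D(P‖Q) = Σ p·ln(p/q).
  0.32·ln(0.32/0.13) = 0.28825
  0.06·ln(0.06/0.12) = -0.04159
  0.17·ln(0.17/0.04) = 0.24598
  0.45·ln(0.45/0.71) = -0.20521
D(P‖Q) = 0.2874 nats.

0.2874 nats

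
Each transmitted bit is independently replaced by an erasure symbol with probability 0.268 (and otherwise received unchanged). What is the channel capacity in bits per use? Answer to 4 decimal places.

0.7320 bits

Binary erasure channel: capacity C = 1 − ε.
C = 1 − 0.268 = 0.7320 bits per channel use.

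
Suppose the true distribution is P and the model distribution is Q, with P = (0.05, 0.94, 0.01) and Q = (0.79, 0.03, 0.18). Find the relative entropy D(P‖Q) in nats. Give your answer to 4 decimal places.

3.0711 nats

D(P‖Q) = Σ p·ln(p/q).
  0.05·ln(0.05/0.79) = -0.13800
  0.94·ln(0.94/0.03) = 3.23800
  0.01·ln(0.01/0.18) = -0.02890
D(P‖Q) = 3.0711 nats.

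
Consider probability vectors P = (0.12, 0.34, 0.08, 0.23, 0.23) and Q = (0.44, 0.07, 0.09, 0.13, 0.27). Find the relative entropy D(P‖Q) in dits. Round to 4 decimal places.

D(P‖Q) = Σ p·log₁₀(p/q).
  0.12·log₁₀(0.12/0.44) = -0.06771
  0.34·log₁₀(0.34/0.07) = 0.23337
  0.08·log₁₀(0.08/0.09) = -0.00409
  0.23·log₁₀(0.23/0.13) = 0.05699
  0.23·log₁₀(0.23/0.27) = -0.01602
D(P‖Q) = 0.2025 dits.

0.2025 dits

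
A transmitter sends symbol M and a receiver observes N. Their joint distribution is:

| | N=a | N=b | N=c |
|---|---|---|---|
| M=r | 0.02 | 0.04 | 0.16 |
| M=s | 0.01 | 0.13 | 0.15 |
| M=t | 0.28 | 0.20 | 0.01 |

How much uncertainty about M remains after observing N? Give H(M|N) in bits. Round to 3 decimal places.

1.046 bits

Marginals: p(M) = (0.2200, 0.2900, 0.4900), p(N) = (0.3100, 0.3700, 0.3200).
H(M|N) = Σ p(N) · H(M|N=·).
  N=a: p=0.3100, H(M|N=a) = 0.5476
  N=b: p=0.3700, H(M|N=b) = 1.3569
  N=c: p=0.3200, H(M|N=c) = 1.1686
Weighted sum = 1.046 bits.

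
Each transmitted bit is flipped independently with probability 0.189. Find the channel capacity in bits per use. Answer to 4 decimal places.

0.3006 bits

Binary symmetric channel: C = 1 − h₂(ε) where h₂ is the binary entropy function.
h₂(0.189) = −0.189·log₂0.189 − 0.811·log₂0.811 = 0.6994.
C = 1 − 0.6994 = 0.3006 bits per channel use.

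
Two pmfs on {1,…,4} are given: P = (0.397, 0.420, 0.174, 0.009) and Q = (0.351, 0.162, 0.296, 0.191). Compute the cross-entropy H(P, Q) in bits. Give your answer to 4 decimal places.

2.0296 bits

H(P,Q) = −Σ p·log₂ q.
  −0.397·log₂(0.351) = 0.59965
  −0.420·log₂(0.162) = 1.10289
  −0.174·log₂(0.296) = 0.30560
  −0.009·log₂(0.191) = 0.02150
H(P,Q) = 2.0296 bits.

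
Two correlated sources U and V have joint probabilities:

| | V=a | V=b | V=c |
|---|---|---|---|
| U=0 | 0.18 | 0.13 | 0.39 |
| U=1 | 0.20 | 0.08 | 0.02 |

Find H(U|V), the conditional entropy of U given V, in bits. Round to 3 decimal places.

0.696 bits

Marginals: p(U) = (0.7000, 0.3000), p(V) = (0.3800, 0.2100, 0.4100).
H(U|V) = Σ p(V) · H(U|V=·).
  V=a: p=0.3800, H(U|V=a) = 0.9980
  V=b: p=0.2100, H(U|V=b) = 0.9587
  V=c: p=0.4100, H(U|V=c) = 0.2812
Weighted sum = 0.696 bits.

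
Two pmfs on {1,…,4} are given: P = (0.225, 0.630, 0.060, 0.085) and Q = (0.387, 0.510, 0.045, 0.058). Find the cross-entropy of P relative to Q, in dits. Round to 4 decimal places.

H(P,Q) = −Σ p·log₁₀ q.
  −0.225·log₁₀(0.387) = 0.09277
  −0.630·log₁₀(0.510) = 0.18423
  −0.060·log₁₀(0.045) = 0.08081
  −0.085·log₁₀(0.058) = 0.10511
H(P,Q) = 0.4629 dits.

0.4629 dits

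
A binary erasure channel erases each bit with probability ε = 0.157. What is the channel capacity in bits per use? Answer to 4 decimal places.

0.8430 bits

Binary erasure channel: capacity C = 1 − ε.
C = 1 − 0.157 = 0.8430 bits per channel use.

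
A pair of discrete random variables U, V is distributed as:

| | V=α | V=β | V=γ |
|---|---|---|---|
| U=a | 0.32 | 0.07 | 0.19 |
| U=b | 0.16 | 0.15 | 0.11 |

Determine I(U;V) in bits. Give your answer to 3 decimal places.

Marginals: p(U) = (0.5800, 0.4200), p(V) = (0.4800, 0.2200, 0.3000).
I(U;V) = Σ p(x,y)·log₂[p(x,y)/(p(x)p(y))].
  (a,α): 0.32·log₂(1.1494) = 0.0643
  (a,β): 0.07·log₂(0.5486) = -0.0606
  (a,γ): 0.19·log₂(1.0920) = 0.0241
  (b,α): 0.16·log₂(0.7937) = -0.0533
  (b,β): 0.15·log₂(1.6234) = 0.1048
  (b,γ): 0.11·log₂(0.8730) = -0.0216
Sum = 0.058 bits.

0.058 bits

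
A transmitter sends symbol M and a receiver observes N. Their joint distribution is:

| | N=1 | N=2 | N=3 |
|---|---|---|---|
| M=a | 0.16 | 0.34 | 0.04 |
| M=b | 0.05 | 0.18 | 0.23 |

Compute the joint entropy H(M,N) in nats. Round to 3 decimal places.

1.585 nats

H(M,N) = −Σ p(x,y)·ln p(x,y) over all 6 cells.
  cell (a,1): −0.16·ln0.16 = 0.2932
  cell (a,2): −0.34·ln0.34 = 0.3668
  cell (a,3): −0.04·ln0.04 = 0.1288
  cell (b,1): −0.05·ln0.05 = 0.1498
  cell (b,2): −0.18·ln0.18 = 0.3087
  cell (b,3): −0.23·ln0.23 = 0.3380
Sum = 1.585 nats.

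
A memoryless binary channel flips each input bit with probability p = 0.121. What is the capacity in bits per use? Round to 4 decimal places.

0.4678 bits

Binary symmetric channel: C = 1 − h₂(ε) where h₂ is the binary entropy function.
h₂(0.121) = −0.121·log₂0.121 − 0.879·log₂0.879 = 0.5322.
C = 1 − 0.5322 = 0.4678 bits per channel use.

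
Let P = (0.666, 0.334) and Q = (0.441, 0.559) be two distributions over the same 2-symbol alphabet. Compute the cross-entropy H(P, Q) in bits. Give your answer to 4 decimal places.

1.0669 bits

H(P,Q) = −Σ p·log₂ q.
  −0.666·log₂(0.441) = 0.78665
  −0.334·log₂(0.559) = 0.28025
H(P,Q) = 1.0669 bits.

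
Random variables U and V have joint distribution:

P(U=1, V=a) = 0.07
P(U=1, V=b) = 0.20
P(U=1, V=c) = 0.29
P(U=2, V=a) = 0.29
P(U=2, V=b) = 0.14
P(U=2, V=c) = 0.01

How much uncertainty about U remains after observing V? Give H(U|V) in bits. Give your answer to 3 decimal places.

0.651 bits

Marginals: p(U) = (0.5600, 0.4400), p(V) = (0.3600, 0.3400, 0.3000).
H(U|V) = Σ p(V) · H(U|V=·).
  V=a: p=0.3600, H(U|V=a) = 0.7107
  V=b: p=0.3400, H(U|V=b) = 0.9774
  V=c: p=0.3000, H(U|V=c) = 0.2108
Weighted sum = 0.651 bits.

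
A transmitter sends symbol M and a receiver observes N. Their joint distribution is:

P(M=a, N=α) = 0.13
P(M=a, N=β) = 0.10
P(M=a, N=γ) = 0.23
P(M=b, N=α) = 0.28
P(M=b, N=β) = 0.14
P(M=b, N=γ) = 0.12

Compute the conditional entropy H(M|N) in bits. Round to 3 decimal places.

0.929 bits

Marginals: p(M) = (0.4600, 0.5400), p(N) = (0.4100, 0.2400, 0.3500).
H(M|N) = Σ p(N) · H(M|N=·).
  N=α: p=0.4100, H(M|N=α) = 0.9012
  N=β: p=0.2400, H(M|N=β) = 0.9799
  N=γ: p=0.3500, H(M|N=γ) = 0.9275
Weighted sum = 0.929 bits.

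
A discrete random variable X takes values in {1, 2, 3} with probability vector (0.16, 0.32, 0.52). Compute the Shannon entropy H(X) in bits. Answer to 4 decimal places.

1.4396 bits

H(X) = −Σ p·log₂ p.
  −(0.16)·log₂(0.16) = 0.42302
  −(0.32)·log₂(0.32) = 0.52603
  −(0.52)·log₂(0.52) = 0.49058
Sum: 0.42302 + 0.52603 + 0.49058 = 1.4396 bits.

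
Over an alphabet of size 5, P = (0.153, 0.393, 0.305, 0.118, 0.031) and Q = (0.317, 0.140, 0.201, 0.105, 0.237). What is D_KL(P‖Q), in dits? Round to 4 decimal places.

D(P‖Q) = Σ p·log₁₀(p/q).
  0.153·log₁₀(0.153/0.317) = -0.04840
  0.393·log₁₀(0.393/0.140) = 0.17617
  0.305·log₁₀(0.305/0.201) = 0.05524
  0.118·log₁₀(0.118/0.105) = 0.00598
  0.031·log₁₀(0.031/0.237) = -0.02738
D(P‖Q) = 0.1616 dits.

0.1616 dits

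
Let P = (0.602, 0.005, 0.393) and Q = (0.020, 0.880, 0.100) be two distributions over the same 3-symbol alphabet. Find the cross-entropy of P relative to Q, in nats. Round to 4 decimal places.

H(P,Q) = −Σ p·ln q.
  −0.602·ln(0.020) = 2.35504
  −0.005·ln(0.880) = 0.00064
  −0.393·ln(0.100) = 0.90492
H(P,Q) = 3.2606 nats.

3.2606 nats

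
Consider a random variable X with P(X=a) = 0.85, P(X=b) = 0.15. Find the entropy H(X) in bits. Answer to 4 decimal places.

0.6098 bits

H(X) = −Σ p·log₂ p.
  −(0.85)·log₂(0.85) = 0.19930
  −(0.15)·log₂(0.15) = 0.41054
Sum: 0.19930 + 0.41054 = 0.6098 bits.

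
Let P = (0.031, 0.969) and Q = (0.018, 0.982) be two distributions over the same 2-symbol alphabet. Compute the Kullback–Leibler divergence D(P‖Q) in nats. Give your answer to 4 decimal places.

D(P‖Q) = Σ p·ln(p/q).
  0.031·ln(0.031/0.018) = 0.01685
  0.969·ln(0.969/0.982) = -0.01291
D(P‖Q) = 0.0039 nats.

0.0039 nats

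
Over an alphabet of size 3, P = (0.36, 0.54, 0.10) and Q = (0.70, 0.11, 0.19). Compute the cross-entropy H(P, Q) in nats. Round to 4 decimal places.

1.4864 nats

H(P,Q) = −Σ p·ln q.
  −0.36·ln(0.70) = 0.12840
  −0.54·ln(0.11) = 1.19193
  −0.10·ln(0.19) = 0.16607
H(P,Q) = 1.4864 nats.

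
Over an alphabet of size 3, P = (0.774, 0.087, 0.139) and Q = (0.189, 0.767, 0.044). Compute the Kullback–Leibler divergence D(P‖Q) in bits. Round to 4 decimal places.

D(P‖Q) = Σ p·log₂(p/q).
  0.774·log₂(0.774/0.189) = 1.57428
  0.087·log₂(0.087/0.767) = -0.27319
  0.139·log₂(0.139/0.044) = 0.23067
D(P‖Q) = 1.5318 bits.

1.5318 bits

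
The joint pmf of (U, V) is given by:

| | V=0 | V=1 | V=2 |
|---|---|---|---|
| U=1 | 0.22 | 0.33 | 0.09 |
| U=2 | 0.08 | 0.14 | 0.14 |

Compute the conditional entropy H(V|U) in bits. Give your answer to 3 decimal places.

1.464 bits

Chain rule: H(V|U) = H(U,V) − H(U).
Marginals: p(U) = (0.6400, 0.3600), p(V) = (0.3000, 0.4700, 0.2300).
H(U,V) = 2.4068 bits; H(U) = 0.9427 bits.
H(V|U) = 2.4068 − 0.9427 = 1.464 bits.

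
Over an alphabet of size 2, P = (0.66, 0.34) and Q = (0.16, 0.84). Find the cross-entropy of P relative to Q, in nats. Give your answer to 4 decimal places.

1.2688 nats

H(P,Q) = −Σ p·ln q.
  −0.66·ln(0.16) = 1.20950
  −0.34·ln(0.84) = 0.05928
H(P,Q) = 1.2688 nats.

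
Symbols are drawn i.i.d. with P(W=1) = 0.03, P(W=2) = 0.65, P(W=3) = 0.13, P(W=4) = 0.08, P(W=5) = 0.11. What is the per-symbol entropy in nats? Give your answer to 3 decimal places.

H(W) = −Σ p·ln p.
  −(0.03)·ln(0.03) = 0.1052
  −(0.65)·ln(0.65) = 0.2800
  −(0.13)·ln(0.13) = 0.2652
  −(0.08)·ln(0.08) = 0.2021
  −(0.11)·ln(0.11) = 0.2428
Sum: 0.1052 + 0.2800 + 0.2652 + 0.2021 + 0.2428 = 1.095 nats.

1.095 nats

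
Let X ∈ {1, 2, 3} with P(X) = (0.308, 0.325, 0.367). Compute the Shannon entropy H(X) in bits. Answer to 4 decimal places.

1.5810 bits

H(X) = −Σ p·log₂ p.
  −(0.308)·log₂(0.308) = 0.52329
  −(0.325)·log₂(0.325) = 0.52698
  −(0.367)·log₂(0.367) = 0.53074
Sum: 0.52329 + 0.52698 + 0.53074 = 1.5810 bits.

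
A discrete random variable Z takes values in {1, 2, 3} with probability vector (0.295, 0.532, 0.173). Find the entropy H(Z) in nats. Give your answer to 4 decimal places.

0.9994 nats

H(Z) = −Σ p·ln p.
  −(0.295)·ln(0.295) = 0.36013
  −(0.532)·ln(0.532) = 0.33575
  −(0.173)·ln(0.173) = 0.30352
Sum: 0.36013 + 0.33575 + 0.30352 = 0.9994 nats.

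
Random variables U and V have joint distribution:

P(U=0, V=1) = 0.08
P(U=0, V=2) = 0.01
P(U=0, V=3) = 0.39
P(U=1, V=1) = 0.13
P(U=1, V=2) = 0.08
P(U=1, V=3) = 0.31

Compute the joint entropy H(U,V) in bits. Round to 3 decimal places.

2.086 bits

H(U,V) = −Σ p(x,y)·log₂ p(x,y) over all 6 cells.
  cell (0,1): −0.08·log₂0.08 = 0.2915
  cell (0,2): −0.01·log₂0.01 = 0.0664
  cell (0,3): −0.39·log₂0.39 = 0.5298
  cell (1,1): −0.13·log₂0.13 = 0.3826
  cell (1,2): −0.08·log₂0.08 = 0.2915
  cell (1,3): −0.31·log₂0.31 = 0.5238
Sum = 2.086 bits.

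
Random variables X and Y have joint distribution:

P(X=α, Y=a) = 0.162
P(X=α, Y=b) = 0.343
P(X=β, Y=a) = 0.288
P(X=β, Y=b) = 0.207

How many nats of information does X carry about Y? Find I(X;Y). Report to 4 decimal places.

0.0348 nats

Marginals: p(X) = (0.5050, 0.4950), p(Y) = (0.4500, 0.5500).
I(X;Y) = H(X) + H(Y) − H(X,Y).
H(X) = 0.6931, H(Y) = 0.6881, H(X,Y) = 1.3464.
I(X;Y) = 0.6931 + 0.6881 − 1.3464 = 0.0348 nats.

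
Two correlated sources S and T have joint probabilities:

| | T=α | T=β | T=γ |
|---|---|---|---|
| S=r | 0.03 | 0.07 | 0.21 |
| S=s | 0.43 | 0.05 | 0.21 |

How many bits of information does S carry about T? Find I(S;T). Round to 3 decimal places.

Marginals: p(S) = (0.3100, 0.6900), p(T) = (0.4600, 0.1200, 0.4200).
I(S;T) = Σ p(x,y)·log₂[p(x,y)/(p(x)p(y))].
  (r,α): 0.03·log₂(0.2104) = -0.0675
  (r,β): 0.07·log₂(1.8817) = 0.0638
  (r,γ): 0.21·log₂(1.6129) = 0.1448
  (s,α): 0.43·log₂(1.3548) = 0.1884
  (s,β): 0.05·log₂(0.6039) = -0.0364
  (s,γ): 0.21·log₂(0.7246) = -0.0976
Sum = 0.196 bits.

0.196 bits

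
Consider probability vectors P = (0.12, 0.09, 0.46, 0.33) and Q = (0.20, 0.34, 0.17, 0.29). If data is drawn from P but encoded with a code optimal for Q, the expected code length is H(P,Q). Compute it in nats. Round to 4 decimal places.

1.5138 nats

H(P,Q) = −Σ p·ln q.
  −0.12·ln(0.20) = 0.19313
  −0.09·ln(0.34) = 0.09709
  −0.46·ln(0.17) = 0.81510
  −0.33·ln(0.29) = 0.40850
H(P,Q) = 1.5138 nats.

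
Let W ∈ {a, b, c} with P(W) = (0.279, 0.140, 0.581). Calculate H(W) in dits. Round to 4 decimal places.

0.4112 dits

H(W) = −Σ p·log₁₀ p.
  −(0.279)·log₁₀(0.279) = 0.15468
  −(0.140)·log₁₀(0.140) = 0.11954
  −(0.581)·log₁₀(0.581) = 0.13701
Sum: 0.15468 + 0.11954 + 0.13701 = 0.4112 dits.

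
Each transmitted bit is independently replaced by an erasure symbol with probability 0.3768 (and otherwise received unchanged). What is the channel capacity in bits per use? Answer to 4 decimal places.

Binary erasure channel: capacity C = 1 − ε.
C = 1 − 0.3768 = 0.6232 bits per channel use.

0.6232 bits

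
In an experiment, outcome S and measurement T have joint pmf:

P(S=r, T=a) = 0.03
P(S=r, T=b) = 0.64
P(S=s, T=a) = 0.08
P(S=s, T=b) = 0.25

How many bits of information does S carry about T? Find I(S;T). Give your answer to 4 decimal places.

Marginals: p(S) = (0.6700, 0.3300), p(T) = (0.1100, 0.8900).
I(S;T) = Σ p(x,y)·log₂[p(x,y)/(p(x)p(y))].
  (r,a): 0.03·log₂(0.4071) = -0.03890
  (r,b): 0.64·log₂(1.0733) = 0.06530
  (s,a): 0.08·log₂(2.2039) = 0.09120
  (s,b): 0.25·log₂(0.8512) = -0.05810
Sum = 0.0595 bits.

0.0595 bits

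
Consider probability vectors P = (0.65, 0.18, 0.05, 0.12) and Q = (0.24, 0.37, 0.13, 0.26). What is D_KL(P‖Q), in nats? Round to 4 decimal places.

0.3774 nats

D(P‖Q) = Σ p·ln(p/q).
  0.65·ln(0.65/0.24) = 0.64762
  0.18·ln(0.18/0.37) = -0.12970
  0.05·ln(0.05/0.13) = -0.04778
  0.12·ln(0.12/0.26) = -0.09278
D(P‖Q) = 0.3774 nats.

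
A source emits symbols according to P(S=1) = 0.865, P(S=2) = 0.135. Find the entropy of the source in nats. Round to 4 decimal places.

H(S) = −Σ p·ln p.
  −(0.865)·ln(0.865) = 0.12545
  −(0.135)·ln(0.135) = 0.27033
Sum: 0.12545 + 0.27033 = 0.3958 nats.

0.3958 nats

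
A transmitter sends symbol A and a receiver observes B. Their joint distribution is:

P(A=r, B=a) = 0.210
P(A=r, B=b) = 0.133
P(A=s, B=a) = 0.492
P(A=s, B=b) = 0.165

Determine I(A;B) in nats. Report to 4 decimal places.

0.0099 nats

Marginals: p(A) = (0.3430, 0.6570), p(B) = (0.7020, 0.2980).
I(A;B) = Σ p(x,y)·ln[p(x,y)/(p(x)p(y))].
  (r,a): 0.210·ln(0.8721) = -0.02873
  (r,b): 0.133·ln(1.3012) = 0.03502
  (s,a): 0.492·ln(1.0667) = 0.03179
  (s,b): 0.165·ln(0.8428) = -0.02823
Sum = 0.0099 nats.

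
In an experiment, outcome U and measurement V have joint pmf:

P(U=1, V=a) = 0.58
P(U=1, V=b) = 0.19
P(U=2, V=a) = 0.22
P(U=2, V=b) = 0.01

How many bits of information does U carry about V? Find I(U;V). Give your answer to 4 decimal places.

Marginals: p(U) = (0.7700, 0.2300), p(V) = (0.8000, 0.2000).
I(U;V) = Σ p(x,y)·log₂[p(x,y)/(p(x)p(y))].
  (1,a): 0.58·log₂(0.9416) = -0.05039
  (1,b): 0.19·log₂(1.2338) = 0.05758
  (2,a): 0.22·log₂(1.1957) = 0.05672
  (2,b): 0.01·log₂(0.2174) = -0.02202
Sum = 0.0419 bits.

0.0419 bits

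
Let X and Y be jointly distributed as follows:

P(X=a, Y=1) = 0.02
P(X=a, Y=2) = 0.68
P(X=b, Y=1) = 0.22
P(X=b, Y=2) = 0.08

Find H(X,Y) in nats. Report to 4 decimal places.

H(X,Y) = −Σ p(x,y)·ln p(x,y) over all 4 cells.
  cell (a,1): −0.02·ln0.02 = 0.07824
  cell (a,2): −0.68·ln0.68 = 0.26225
  cell (b,1): −0.22·ln0.22 = 0.33311
  cell (b,2): −0.08·ln0.08 = 0.20206
Sum = 0.8757 nats.

0.8757 nats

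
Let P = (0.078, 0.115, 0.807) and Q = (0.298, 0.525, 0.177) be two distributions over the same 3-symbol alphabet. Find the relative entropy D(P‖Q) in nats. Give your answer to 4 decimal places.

0.9452 nats

D(P‖Q) = Σ p·ln(p/q).
  0.078·ln(0.078/0.298) = -0.10455
  0.115·ln(0.115/0.525) = -0.17462
  0.807·ln(0.807/0.177) = 1.22436
D(P‖Q) = 0.9452 nats.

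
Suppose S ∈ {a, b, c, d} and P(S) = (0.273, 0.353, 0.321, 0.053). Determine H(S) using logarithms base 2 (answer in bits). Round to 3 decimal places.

H(S) = −Σ p·log₂ p.
  −(0.273)·log₂(0.273) = 0.5113
  −(0.353)·log₂(0.353) = 0.5303
  −(0.321)·log₂(0.321) = 0.5262
  −(0.053)·log₂(0.053) = 0.2246
Sum: 0.5113 + 0.5303 + 0.5262 + 0.2246 = 1.792 bits.

1.792 bits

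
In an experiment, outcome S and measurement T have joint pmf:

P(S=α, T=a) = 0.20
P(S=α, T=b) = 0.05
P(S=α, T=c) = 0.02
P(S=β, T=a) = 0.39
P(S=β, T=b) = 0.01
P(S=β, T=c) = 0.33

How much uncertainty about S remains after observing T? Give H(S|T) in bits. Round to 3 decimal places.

Marginals: p(S) = (0.2700, 0.7300), p(T) = (0.5900, 0.0600, 0.3500).
H(S|T) = Σ p(T) · H(S|T=·).
  T=a: p=0.5900, H(S|T=a) = 0.9238
  T=b: p=0.0600, H(S|T=b) = 0.6500
  T=c: p=0.3500, H(S|T=c) = 0.3160
Weighted sum = 0.695 bits.

0.695 bits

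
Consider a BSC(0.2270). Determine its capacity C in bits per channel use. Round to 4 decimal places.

0.2273 bits

Binary symmetric channel: C = 1 − h₂(ε) where h₂ is the binary entropy function.
h₂(0.2270) = −0.2270·log₂0.2270 − 0.7730·log₂0.7730 = 0.7727.
C = 1 − 0.7727 = 0.2273 bits per channel use.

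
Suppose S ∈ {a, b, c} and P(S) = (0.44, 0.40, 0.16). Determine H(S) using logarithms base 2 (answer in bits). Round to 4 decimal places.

1.4729 bits

H(S) = −Σ p·log₂ p.
  −(0.44)·log₂(0.44) = 0.52115
  −(0.40)·log₂(0.40) = 0.52877
  −(0.16)·log₂(0.16) = 0.42302
Sum: 0.52115 + 0.52877 + 0.42302 = 1.4729 bits.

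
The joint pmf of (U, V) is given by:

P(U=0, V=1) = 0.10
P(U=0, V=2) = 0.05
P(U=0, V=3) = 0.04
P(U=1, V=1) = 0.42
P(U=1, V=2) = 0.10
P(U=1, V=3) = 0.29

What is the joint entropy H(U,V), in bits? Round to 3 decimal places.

2.110 bits

H(U,V) = −Σ p(x,y)·log₂ p(x,y) over all 6 cells.
  cell (0,1): −0.10·log₂0.10 = 0.3322
  cell (0,2): −0.05·log₂0.05 = 0.2161
  cell (0,3): −0.04·log₂0.04 = 0.1858
  cell (1,1): −0.42·log₂0.42 = 0.5256
  cell (1,2): −0.10·log₂0.10 = 0.3322
  cell (1,3): −0.29·log₂0.29 = 0.5179
Sum = 2.110 bits.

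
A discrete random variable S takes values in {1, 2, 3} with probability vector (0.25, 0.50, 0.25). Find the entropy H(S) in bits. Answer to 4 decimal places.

1.5000 bits

H(S) = −Σ p·log₂ p.
  −(0.25)·log₂(0.25) = 0.50000
  −(0.50)·log₂(0.50) = 0.50000
  −(0.25)·log₂(0.25) = 0.50000
Sum: 0.50000 + 0.50000 + 0.50000 = 1.5000 bits.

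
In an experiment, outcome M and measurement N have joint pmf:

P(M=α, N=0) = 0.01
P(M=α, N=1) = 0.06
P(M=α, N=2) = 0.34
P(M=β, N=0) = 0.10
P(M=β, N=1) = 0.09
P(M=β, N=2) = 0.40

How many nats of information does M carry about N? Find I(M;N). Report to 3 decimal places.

0.032 nats

Marginals: p(M) = (0.4100, 0.5900), p(N) = (0.1100, 0.1500, 0.7400).
I(M;N) = H(M) + H(N) − H(M,N).
H(M) = 0.6769, H(N) = 0.7502, H(M,N) = 1.3951.
I(M;N) = 0.6769 + 0.7502 − 1.3951 = 0.032 nats.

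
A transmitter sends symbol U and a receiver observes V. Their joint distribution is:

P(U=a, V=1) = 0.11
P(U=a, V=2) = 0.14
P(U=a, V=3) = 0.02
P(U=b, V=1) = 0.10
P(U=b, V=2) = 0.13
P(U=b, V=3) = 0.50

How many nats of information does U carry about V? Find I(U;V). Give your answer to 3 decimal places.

Marginals: p(U) = (0.2700, 0.7300), p(V) = (0.2100, 0.2700, 0.5200).
I(U;V) = Σ p(x,y)·ln[p(x,y)/(p(x)p(y))].
  (a,1): 0.11·ln(1.9400) = 0.0729
  (a,2): 0.14·ln(1.9204) = 0.0914
  (a,3): 0.02·ln(0.1425) = -0.0390
  (b,1): 0.10·ln(0.6523) = -0.0427
  (b,2): 0.13·ln(0.6596) = -0.0541
  (b,3): 0.50·ln(1.3172) = 0.1377
Sum = 0.166 nats.

0.166 nats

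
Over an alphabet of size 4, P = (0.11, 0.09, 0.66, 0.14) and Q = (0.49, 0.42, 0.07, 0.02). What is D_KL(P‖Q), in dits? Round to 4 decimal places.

D(P‖Q) = Σ p·log₁₀(p/q).
  0.11·log₁₀(0.11/0.49) = -0.07137
  0.09·log₁₀(0.09/0.42) = -0.06021
  0.66·log₁₀(0.66/0.07) = 0.64313
  0.14·log₁₀(0.14/0.02) = 0.11831
D(P‖Q) = 0.6299 dits.

0.6299 dits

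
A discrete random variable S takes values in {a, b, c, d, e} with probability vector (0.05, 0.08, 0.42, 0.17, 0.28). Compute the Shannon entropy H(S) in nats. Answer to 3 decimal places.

1.374 nats

H(S) = −Σ p·ln p.
  −(0.05)·ln(0.05) = 0.1498
  −(0.08)·ln(0.08) = 0.2021
  −(0.42)·ln(0.42) = 0.3644
  −(0.17)·ln(0.17) = 0.3012
  −(0.28)·ln(0.28) = 0.3564
Sum: 0.1498 + 0.2021 + 0.3644 + 0.3012 + 0.3564 = 1.374 nats.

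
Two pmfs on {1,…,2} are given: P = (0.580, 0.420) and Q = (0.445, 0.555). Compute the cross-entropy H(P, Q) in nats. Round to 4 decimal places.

0.7169 nats

H(P,Q) = −Σ p·ln q.
  −0.580·ln(0.445) = 0.46961
  −0.420·ln(0.555) = 0.24729
H(P,Q) = 0.7169 nats.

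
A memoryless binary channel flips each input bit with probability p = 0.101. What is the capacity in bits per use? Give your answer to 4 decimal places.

Binary symmetric channel: C = 1 − h₂(ε) where h₂ is the binary entropy function.
h₂(0.101) = −0.101·log₂0.101 − 0.899·log₂0.899 = 0.4722.
C = 1 − 0.4722 = 0.5278 bits per channel use.

0.5278 bits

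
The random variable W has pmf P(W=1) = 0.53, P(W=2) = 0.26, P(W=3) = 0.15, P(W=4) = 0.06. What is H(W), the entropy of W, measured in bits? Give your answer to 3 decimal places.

1.645 bits

H(W) = −Σ p·log₂ p.
  −(0.53)·log₂(0.53) = 0.4854
  −(0.26)·log₂(0.26) = 0.5053
  −(0.15)·log₂(0.15) = 0.4105
  −(0.06)·log₂(0.06) = 0.2435
Sum: 0.4854 + 0.5053 + 0.4105 + 0.2435 = 1.645 bits.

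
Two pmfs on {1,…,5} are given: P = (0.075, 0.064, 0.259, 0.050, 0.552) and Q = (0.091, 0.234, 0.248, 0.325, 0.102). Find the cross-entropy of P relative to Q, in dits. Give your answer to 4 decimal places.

0.8469 dits

H(P,Q) = −Σ p·log₁₀ q.
  −0.075·log₁₀(0.091) = 0.07807
  −0.064·log₁₀(0.234) = 0.04037
  −0.259·log₁₀(0.248) = 0.15684
  −0.050·log₁₀(0.325) = 0.02441
  −0.552·log₁₀(0.102) = 0.54725
H(P,Q) = 0.8469 dits.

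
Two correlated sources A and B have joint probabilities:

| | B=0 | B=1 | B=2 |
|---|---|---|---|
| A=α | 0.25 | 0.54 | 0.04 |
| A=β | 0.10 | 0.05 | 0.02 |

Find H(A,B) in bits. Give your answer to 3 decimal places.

H(A,B) = −Σ p(x,y)·log₂ p(x,y) over all 6 cells.
  cell (α,0): −0.25·log₂0.25 = 0.5000
  cell (α,1): −0.54·log₂0.54 = 0.4800
  cell (α,2): −0.04·log₂0.04 = 0.1858
  cell (β,0): −0.10·log₂0.10 = 0.3322
  cell (β,1): −0.05·log₂0.05 = 0.2161
  cell (β,2): −0.02·log₂0.02 = 0.1129
Sum = 1.827 bits.

1.827 bits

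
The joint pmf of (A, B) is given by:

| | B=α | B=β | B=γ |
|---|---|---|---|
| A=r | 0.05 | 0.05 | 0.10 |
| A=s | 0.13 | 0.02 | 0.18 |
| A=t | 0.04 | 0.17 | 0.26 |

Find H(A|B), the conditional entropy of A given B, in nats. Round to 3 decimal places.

0.954 nats

Marginals: p(A) = (0.2000, 0.3300, 0.4700), p(B) = (0.2200, 0.2400, 0.5400).
H(A|B) = Σ p(B) · H(A|B=·).
  B=α: p=0.2200, H(A|B=α) = 0.9576
  B=β: p=0.2400, H(A|B=β) = 0.7781
  B=γ: p=0.5400, H(A|B=γ) = 1.0304
Weighted sum = 0.954 nats.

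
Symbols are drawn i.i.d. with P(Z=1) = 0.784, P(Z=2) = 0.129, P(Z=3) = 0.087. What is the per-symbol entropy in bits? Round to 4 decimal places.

0.9629 bits

H(Z) = −Σ p·log₂ p.
  −(0.784)·log₂(0.784) = 0.27524
  −(0.129)·log₂(0.129) = 0.38114
  −(0.087)·log₂(0.087) = 0.30649
Sum: 0.27524 + 0.38114 + 0.30649 = 0.9629 bits.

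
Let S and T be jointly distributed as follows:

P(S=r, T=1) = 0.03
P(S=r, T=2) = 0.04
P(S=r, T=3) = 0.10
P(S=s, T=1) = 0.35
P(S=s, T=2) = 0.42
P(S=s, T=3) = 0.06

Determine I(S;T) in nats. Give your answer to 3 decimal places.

0.109 nats

Marginals: p(S) = (0.1700, 0.8300), p(T) = (0.3800, 0.4600, 0.1600).
I(S;T) = H(S) + H(T) − H(S,T).
H(S) = 0.4559, H(T) = 1.0181, H(S,T) = 1.3648.
I(S;T) = 0.4559 + 1.0181 − 1.3648 = 0.109 nats.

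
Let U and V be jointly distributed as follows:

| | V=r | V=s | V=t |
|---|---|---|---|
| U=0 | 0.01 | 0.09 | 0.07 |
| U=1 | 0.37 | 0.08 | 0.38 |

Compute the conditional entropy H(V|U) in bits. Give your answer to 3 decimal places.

1.343 bits

Chain rule: H(V|U) = H(U,V) − H(U).
Marginals: p(U) = (0.1700, 0.8300), p(V) = (0.3800, 0.1700, 0.4500).
H(U,V) = 2.0003 bits; H(U) = 0.6577 bits.
H(V|U) = 2.0003 − 0.6577 = 1.343 bits.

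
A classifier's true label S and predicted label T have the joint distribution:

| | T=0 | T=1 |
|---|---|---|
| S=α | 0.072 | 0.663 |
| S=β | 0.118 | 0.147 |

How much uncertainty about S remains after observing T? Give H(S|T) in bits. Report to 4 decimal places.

Marginals: p(S) = (0.7350, 0.2650), p(T) = (0.1900, 0.8100).
H(S|T) = Σ p(T) · H(S|T=·).
  T=0: p=0.1900, H(S|T=0) = 0.9573
  T=1: p=0.8100, H(S|T=1) = 0.6833
Weighted sum = 0.7354 bits.

0.7354 bits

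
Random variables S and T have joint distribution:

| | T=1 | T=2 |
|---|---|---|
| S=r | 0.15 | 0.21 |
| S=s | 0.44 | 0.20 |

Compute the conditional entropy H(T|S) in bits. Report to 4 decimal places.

Chain rule: H(T|S) = H(S,T) − H(S).
Marginals: p(S) = (0.3600, 0.6400), p(T) = (0.5900, 0.4100).
H(S,T) = 1.8689 bits; H(S) = 0.9427 bits.
H(T|S) = 1.8689 − 0.9427 = 0.9262 bits.

0.9262 bits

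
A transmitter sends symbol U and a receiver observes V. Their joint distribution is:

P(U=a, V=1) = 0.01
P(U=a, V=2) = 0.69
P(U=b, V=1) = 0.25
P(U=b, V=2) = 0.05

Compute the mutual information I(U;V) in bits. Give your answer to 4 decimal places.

0.5561 bits

Marginals: p(U) = (0.7000, 0.3000), p(V) = (0.2600, 0.7400).
I(U;V) = Σ p(x,y)·log₂[p(x,y)/(p(x)p(y))].
  (a,1): 0.01·log₂(0.0549) = -0.04186
  (a,2): 0.69·log₂(1.3320) = 0.28541
  (b,1): 0.25·log₂(3.2051) = 0.42010
  (b,2): 0.05·log₂(0.2252) = -0.10753
Sum = 0.5561 bits.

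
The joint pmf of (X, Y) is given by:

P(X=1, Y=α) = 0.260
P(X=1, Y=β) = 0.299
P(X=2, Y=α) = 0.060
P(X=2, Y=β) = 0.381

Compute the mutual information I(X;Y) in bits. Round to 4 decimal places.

Marginals: p(X) = (0.5590, 0.4410), p(Y) = (0.3200, 0.6800).
I(X;Y) = H(X) + H(Y) − H(X,Y).
H(X) = 0.9899, H(Y) = 0.9044, H(X,Y) = 1.8000.
I(X;Y) = 0.9899 + 0.9044 − 1.8000 = 0.0943 bits.

0.0943 bits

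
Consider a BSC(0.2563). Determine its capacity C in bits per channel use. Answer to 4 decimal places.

0.1789 bits

Binary symmetric channel: C = 1 − h₂(ε) where h₂ is the binary entropy function.
h₂(0.2563) = −0.2563·log₂0.2563 − 0.7437·log₂0.7437 = 0.8211.
C = 1 − 0.8211 = 0.1789 bits per channel use.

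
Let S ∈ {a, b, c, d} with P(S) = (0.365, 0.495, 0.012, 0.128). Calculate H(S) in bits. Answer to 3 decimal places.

H(S) = −Σ p·log₂ p.
  −(0.365)·log₂(0.365) = 0.5307
  −(0.495)·log₂(0.495) = 0.5022
  −(0.012)·log₂(0.012) = 0.0766
  −(0.128)·log₂(0.128) = 0.3796
Sum: 0.5307 + 0.5022 + 0.0766 + 0.3796 = 1.489 bits.

1.489 bits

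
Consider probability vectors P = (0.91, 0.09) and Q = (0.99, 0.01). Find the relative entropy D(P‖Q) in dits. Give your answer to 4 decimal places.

D(P‖Q) = Σ p·log₁₀(p/q).
  0.91·log₁₀(0.91/0.99) = -0.03330
  0.09·log₁₀(0.09/0.01) = 0.08588
D(P‖Q) = 0.0526 dits.

0.0526 dits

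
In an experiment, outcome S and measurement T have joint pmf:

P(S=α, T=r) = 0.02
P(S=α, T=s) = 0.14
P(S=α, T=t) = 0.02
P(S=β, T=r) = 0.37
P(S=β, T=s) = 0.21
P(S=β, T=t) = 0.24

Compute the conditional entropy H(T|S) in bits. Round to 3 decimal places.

1.440 bits

Marginals: p(S) = (0.1800, 0.8200), p(T) = (0.3900, 0.3500, 0.2600).
H(T|S) = Σ p(S) · H(T|S=·).
  S=α: p=0.1800, H(T|S=α) = 0.9864
  S=β: p=0.8200, H(T|S=β) = 1.5401
Weighted sum = 1.440 bits.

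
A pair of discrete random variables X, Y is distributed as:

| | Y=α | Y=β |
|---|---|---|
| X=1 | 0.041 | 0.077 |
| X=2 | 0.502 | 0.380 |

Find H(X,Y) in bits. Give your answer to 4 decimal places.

1.5033 bits

H(X,Y) = −Σ p(x,y)·log₂ p(x,y) over all 4 cells.
  cell (1,α): −0.041·log₂0.041 = 0.18894
  cell (1,β): −0.077·log₂0.077 = 0.28482
  cell (2,α): −0.502·log₂0.502 = 0.49911
  cell (2,β): −0.380·log₂0.380 = 0.53045
Sum = 1.5033 bits.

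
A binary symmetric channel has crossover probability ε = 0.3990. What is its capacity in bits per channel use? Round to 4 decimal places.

0.0296 bits

Binary symmetric channel: C = 1 − h₂(ε) where h₂ is the binary entropy function.
h₂(0.3990) = −0.3990·log₂0.3990 − 0.6010·log₂0.6010 = 0.9704.
C = 1 − 0.9704 = 0.0296 bits per channel use.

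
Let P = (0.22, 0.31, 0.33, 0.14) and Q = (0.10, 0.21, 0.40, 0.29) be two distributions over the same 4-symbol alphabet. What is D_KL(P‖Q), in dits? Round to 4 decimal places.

D(P‖Q) = Σ p·log₁₀(p/q).
  0.22·log₁₀(0.22/0.10) = 0.07533
  0.31·log₁₀(0.31/0.21) = 0.05243
  0.33·log₁₀(0.33/0.40) = -0.02757
  0.14·log₁₀(0.14/0.29) = -0.04428
D(P‖Q) = 0.0559 dits.

0.0559 dits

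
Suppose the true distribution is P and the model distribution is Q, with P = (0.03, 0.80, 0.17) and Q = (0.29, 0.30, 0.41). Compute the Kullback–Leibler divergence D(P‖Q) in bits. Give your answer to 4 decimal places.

0.8179 bits

D(P‖Q) = Σ p·log₂(p/q).
  0.03·log₂(0.03/0.29) = -0.09819
  0.80·log₂(0.80/0.30) = 1.13203
  0.17·log₂(0.17/0.41) = -0.21592
D(P‖Q) = 0.8179 bits.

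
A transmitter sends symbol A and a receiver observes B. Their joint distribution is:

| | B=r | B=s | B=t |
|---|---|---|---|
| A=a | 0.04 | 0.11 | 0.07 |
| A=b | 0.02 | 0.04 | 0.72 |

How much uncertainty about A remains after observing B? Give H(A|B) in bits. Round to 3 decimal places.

0.522 bits

Marginals: p(A) = (0.2200, 0.7800), p(B) = (0.0600, 0.1500, 0.7900).
H(A|B) = Σ p(B) · H(A|B=·).
  B=r: p=0.0600, H(A|B=r) = 0.9183
  B=s: p=0.1500, H(A|B=s) = 0.8366
  B=t: p=0.7900, H(A|B=t) = 0.4318
Weighted sum = 0.522 bits.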